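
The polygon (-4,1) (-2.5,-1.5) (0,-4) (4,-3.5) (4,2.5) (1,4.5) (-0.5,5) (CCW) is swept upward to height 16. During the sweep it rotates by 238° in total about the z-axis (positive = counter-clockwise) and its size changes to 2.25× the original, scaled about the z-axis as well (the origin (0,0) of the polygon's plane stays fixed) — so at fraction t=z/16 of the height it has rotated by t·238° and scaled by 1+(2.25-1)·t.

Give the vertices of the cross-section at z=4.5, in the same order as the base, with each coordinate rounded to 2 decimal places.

Cross-section at z=4.5: (-3.36,-4.44) (0.54,-3.90) (4.97,-2.12) (6.47,3.12) (-0.99,6.30) (-5.07,3.63) (-6.48,2.03)

t = z/height = 4.5/16 = 0.28125
s = 1 + (scale-1)·z/height = 1 + (2.25-1)·4.5/16 = 1.351563
θ = twist·z/height = 238°·4.5/16 = 66.9375° = 1.168280 rad
cos θ = 0.391735, sin θ = 0.920078 (intermediates below are computed at full precision and shown rounded to 5 d.p.)
v1: (-4,1) → rotate → (-2.48702,-3.28858) → ×s → (-3.36136,-4.44472) → (-3.36,-4.44)
v2: (-2.5,-1.5) → rotate → (0.40078,-2.88780) → ×s → (0.54168,-3.90304) → (0.54,-3.90)
v3: (0,-4) → rotate → (3.68031,-1.56694) → ×s → (4.97417,-2.11782) → (4.97,-2.12)
v4: (4,-3.5) → rotate → (4.78721,2.30924) → ×s → (6.47022,3.12108) → (6.47,3.12)
v5: (4,2.5) → rotate → (-0.73326,4.65965) → ×s → (-0.99104,6.29781) → (-0.99,6.30)
v6: (1,4.5) → rotate → (-3.74862,2.68289) → ×s → (-5.06649,3.62609) → (-5.07,3.63)
v7: (-0.5,5) → rotate → (-4.79626,1.49864) → ×s → (-6.48244,2.02550) → (-6.48,2.03)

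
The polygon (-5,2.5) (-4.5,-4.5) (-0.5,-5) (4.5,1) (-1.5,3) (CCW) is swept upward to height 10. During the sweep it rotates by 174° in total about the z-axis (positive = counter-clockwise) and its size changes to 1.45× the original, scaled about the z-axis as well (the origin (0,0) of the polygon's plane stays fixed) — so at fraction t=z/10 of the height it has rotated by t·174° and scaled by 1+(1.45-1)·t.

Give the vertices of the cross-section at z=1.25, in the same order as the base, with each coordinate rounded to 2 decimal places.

Cross-section at z=1.25: (-5.88,0.50) (-2.65,-6.18) (1.47,-5.10) (4.02,2.74) (-2.65,2.36)

t = z/height = 1.25/10 = 0.125
s = 1 + (scale-1)·z/height = 1 + (1.45-1)·1.25/10 = 1.056250
θ = twist·z/height = 174°·1.25/10 = 21.7500° = 0.379609 rad
cos θ = 0.928810, sin θ = 0.370557 (intermediates below are computed at full precision and shown rounded to 5 d.p.)
v1: (-5,2.5) → rotate → (-5.57044,0.46924) → ×s → (-5.88378,0.49563) → (-5.88,0.50)
v2: (-4.5,-4.5) → rotate → (-2.51213,-5.84715) → ×s → (-2.65344,-6.17605) → (-2.65,-6.18)
v3: (-0.5,-5) → rotate → (1.38838,-4.82933) → ×s → (1.46648,-5.10098) → (1.47,-5.10)
v4: (4.5,1) → rotate → (3.80909,2.59632) → ×s → (4.02335,2.74236) → (4.02,2.74)
v5: (-1.5,3) → rotate → (-2.50489,2.23059) → ×s → (-2.64579,2.35606) → (-2.65,2.36)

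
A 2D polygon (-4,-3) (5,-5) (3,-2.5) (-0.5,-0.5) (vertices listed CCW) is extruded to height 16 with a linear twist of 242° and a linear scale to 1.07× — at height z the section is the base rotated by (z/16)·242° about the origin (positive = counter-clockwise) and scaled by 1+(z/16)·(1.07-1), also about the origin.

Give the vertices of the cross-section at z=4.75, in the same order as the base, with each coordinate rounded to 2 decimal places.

Cross-section at z=4.75: (1.64,-4.83) (6.44,3.26) (3.38,2.11) (0.33,-0.64)

t = z/height = 4.75/16 = 0.296875
s = 1 + (scale-1)·z/height = 1 + (1.07-1)·4.75/16 = 1.020781
θ = twist·z/height = 242°·4.75/16 = 71.8438° = 1.253910 rad
cos θ = 0.311609, sin θ = 0.950210 (intermediates below are computed at full precision and shown rounded to 5 d.p.)
v1: (-4,-3) → rotate → (1.60419,-4.73567) → ×s → (1.63753,-4.83408) → (1.64,-4.83)
v2: (5,-5) → rotate → (6.30910,3.19300) → ×s → (6.44021,3.25936) → (6.44,3.26)
v3: (3,-2.5) → rotate → (3.31035,2.07161) → ×s → (3.37915,2.11466) → (3.38,2.11)
v4: (-0.5,-0.5) → rotate → (0.31930,-0.63091) → ×s → (0.32594,-0.64402) → (0.33,-0.64)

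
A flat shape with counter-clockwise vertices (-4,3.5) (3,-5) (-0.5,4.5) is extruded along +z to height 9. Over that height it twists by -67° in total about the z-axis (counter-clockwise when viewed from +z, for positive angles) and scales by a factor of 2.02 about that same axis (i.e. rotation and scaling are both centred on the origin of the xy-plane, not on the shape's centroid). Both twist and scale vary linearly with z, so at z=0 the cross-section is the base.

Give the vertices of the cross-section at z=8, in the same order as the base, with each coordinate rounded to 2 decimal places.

Cross-section at z=8: (1.89,9.96) (-5.32,-9.76) (6.91,5.17)

t = z/height = 8/9 = 0.888889
s = 1 + (scale-1)·z/height = 1 + (2.02-1)·8/9 = 1.906667
θ = twist·z/height = -67°·8/9 = -59.5556° = -1.039441 rad
cos θ = 0.506703, sin θ = -0.862121 (intermediates below are computed at full precision and shown rounded to 5 d.p.)
v1: (-4,3.5) → rotate → (0.99061,5.22194) → ×s → (1.88877,9.95650) → (1.89,9.96)
v2: (3,-5) → rotate → (-2.79050,-5.11988) → ×s → (-5.32055,-9.76190) → (-5.32,-9.76)
v3: (-0.5,4.5) → rotate → (3.62619,2.71122) → ×s → (6.91394,5.16940) → (6.91,5.17)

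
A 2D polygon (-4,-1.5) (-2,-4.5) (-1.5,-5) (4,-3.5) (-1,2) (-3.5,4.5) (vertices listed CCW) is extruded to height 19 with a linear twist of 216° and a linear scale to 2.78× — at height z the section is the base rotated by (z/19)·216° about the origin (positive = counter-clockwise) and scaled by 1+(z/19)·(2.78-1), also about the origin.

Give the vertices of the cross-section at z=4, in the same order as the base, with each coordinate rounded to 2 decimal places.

Cross-section at z=4: (-2.39,-5.37) (2.48,-6.30) (3.45,-6.29) (7.29,0.55) (-2.92,0.95) (-7.78,0.91)

t = z/height = 4/19 = 0.210526
s = 1 + (scale-1)·z/height = 1 + (2.78-1)·4/19 = 1.374737
θ = twist·z/height = 216°·4/19 = 45.4737° = 0.793666 rad
cos θ = 0.701237, sin θ = 0.712928 (intermediates below are computed at full precision and shown rounded to 5 d.p.)
v1: (-4,-1.5) → rotate → (-1.73555,-3.90357) → ×s → (-2.38593,-5.36638) → (-2.39,-5.37)
v2: (-2,-4.5) → rotate → (1.80570,-4.58142) → ×s → (2.48237,-6.29825) → (2.48,-6.30)
v3: (-1.5,-5) → rotate → (2.51279,-4.57558) → ×s → (3.45442,-6.29021) → (3.45,-6.29)
v4: (4,-3.5) → rotate → (5.30020,0.39739) → ×s → (7.28638,0.54630) → (7.29,0.55)
v5: (-1,2) → rotate → (-2.12709,0.68955) → ×s → (-2.92419,0.94794) → (-2.92,0.95)
v6: (-3.5,4.5) → rotate → (-5.66251,0.66032) → ×s → (-7.78446,0.90776) → (-7.78,0.91)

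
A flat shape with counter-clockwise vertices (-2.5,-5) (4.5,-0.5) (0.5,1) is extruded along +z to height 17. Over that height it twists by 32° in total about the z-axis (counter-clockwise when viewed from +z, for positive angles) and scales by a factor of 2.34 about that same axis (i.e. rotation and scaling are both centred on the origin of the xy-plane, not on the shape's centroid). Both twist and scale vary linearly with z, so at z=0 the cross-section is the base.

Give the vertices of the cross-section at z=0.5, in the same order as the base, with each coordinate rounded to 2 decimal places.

Cross-section at z=0.5: (-2.51,-5.24) (4.69,-0.44) (0.50,1.05)

t = z/height = 0.5/17 = 0.0294118
s = 1 + (scale-1)·z/height = 1 + (2.34-1)·0.5/17 = 1.039412
θ = twist·z/height = 32°·0.5/17 = 0.9412° = 0.016427 rad
cos θ = 0.999865, sin θ = 0.016426 (intermediates below are computed at full precision and shown rounded to 5 d.p.)
v1: (-2.5,-5) → rotate → (-2.41753,-5.04039) → ×s → (-2.51281,-5.23904) → (-2.51,-5.24)
v2: (4.5,-0.5) → rotate → (4.50761,-0.42602) → ×s → (4.68526,-0.44281) → (4.69,-0.44)
v3: (0.5,1) → rotate → (0.48351,1.00808) → ×s → (0.50256,1.04781) → (0.50,1.05)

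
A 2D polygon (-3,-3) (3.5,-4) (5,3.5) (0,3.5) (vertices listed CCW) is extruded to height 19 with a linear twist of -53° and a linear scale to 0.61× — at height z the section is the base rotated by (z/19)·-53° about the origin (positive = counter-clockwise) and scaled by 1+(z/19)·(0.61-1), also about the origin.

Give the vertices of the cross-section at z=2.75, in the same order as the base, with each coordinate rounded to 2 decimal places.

t = z/height = 2.75/19 = 0.144737
s = 1 + (scale-1)·z/height = 1 + (0.61-1)·2.75/19 = 0.943553
θ = twist·z/height = -53°·2.75/19 = -7.6711° = -0.133885 rad
cos θ = 0.991051, sin θ = -0.133485 (intermediates below are computed at full precision and shown rounded to 5 d.p.)
v1: (-3,-3) → rotate → (-3.37361,-2.57270) → ×s → (-3.18318,-2.42747) → (-3.18,-2.43)
v2: (3.5,-4) → rotate → (2.93474,-4.43140) → ×s → (2.76908,-4.18126) → (2.77,-4.18)
v3: (5,3.5) → rotate → (5.42245,2.80125) → ×s → (5.11637,2.64313) → (5.12,2.64)
v4: (0,3.5) → rotate → (0.46720,3.46868) → ×s → (0.44083,3.27288) → (0.44,3.27)

Cross-section at z=2.75: (-3.18,-2.43) (2.77,-4.18) (5.12,2.64) (0.44,3.27)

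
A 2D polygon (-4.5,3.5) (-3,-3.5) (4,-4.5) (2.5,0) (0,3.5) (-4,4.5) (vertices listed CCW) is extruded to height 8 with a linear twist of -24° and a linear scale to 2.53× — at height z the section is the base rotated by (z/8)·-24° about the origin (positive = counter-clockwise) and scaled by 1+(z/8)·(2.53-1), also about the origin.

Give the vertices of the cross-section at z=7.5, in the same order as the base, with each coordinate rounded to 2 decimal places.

t = z/height = 7.5/8 = 0.9375
s = 1 + (scale-1)·z/height = 1 + (2.53-1)·7.5/8 = 2.434375
θ = twist·z/height = -24°·7.5/8 = -22.5000° = -0.392699 rad
cos θ = 0.923880, sin θ = -0.382683 (intermediates below are computed at full precision and shown rounded to 5 d.p.)
v1: (-4.5,3.5) → rotate → (-2.81807,4.95565) → ×s → (-6.86023,12.06392) → (-6.86,12.06)
v2: (-3,-3.5) → rotate → (-4.11103,-2.08553) → ×s → (-10.00779,-5.07696) → (-10.01,-5.08)
v3: (4,-4.5) → rotate → (1.97344,-5.68819) → ×s → (4.80410,-13.84719) → (4.80,-13.85)
v4: (2.5,0) → rotate → (2.30970,-0.95671) → ×s → (5.62267,-2.32899) → (5.62,-2.33)
v5: (0,3.5) → rotate → (1.33939,3.23358) → ×s → (3.26058,7.87174) → (3.26,7.87)
v6: (-4,4.5) → rotate → (-1.97344,5.68819) → ×s → (-4.80410,13.84719) → (-4.80,13.85)

Cross-section at z=7.5: (-6.86,12.06) (-10.01,-5.08) (4.80,-13.85) (5.62,-2.33) (3.26,7.87) (-4.80,13.85)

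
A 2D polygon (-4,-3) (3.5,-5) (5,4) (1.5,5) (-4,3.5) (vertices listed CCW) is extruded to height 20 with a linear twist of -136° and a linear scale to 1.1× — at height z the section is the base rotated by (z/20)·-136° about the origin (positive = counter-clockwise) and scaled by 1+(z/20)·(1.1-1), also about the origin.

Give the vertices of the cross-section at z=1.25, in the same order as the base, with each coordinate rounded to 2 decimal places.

t = z/height = 1.25/20 = 0.0625
s = 1 + (scale-1)·z/height = 1 + (1.1-1)·1.25/20 = 1.006250
θ = twist·z/height = -136°·1.25/20 = -8.5000° = -0.148353 rad
cos θ = 0.989016, sin θ = -0.147809 (intermediates below are computed at full precision and shown rounded to 5 d.p.)
v1: (-4,-3) → rotate → (-4.39949,-2.37581) → ×s → (-4.42699,-2.39066) → (-4.43,-2.39)
v2: (3.5,-5) → rotate → (2.72251,-5.46241) → ×s → (2.73952,-5.49655) → (2.74,-5.50)
v3: (5,4) → rotate → (5.53632,3.21702) → ×s → (5.57092,3.23712) → (5.57,3.24)
v4: (1.5,5) → rotate → (2.22257,4.72337) → ×s → (2.23646,4.75289) → (2.24,4.75)
v5: (-4,3.5) → rotate → (-3.43873,4.05279) → ×s → (-3.46022,4.07812) → (-3.46,4.08)

Cross-section at z=1.25: (-4.43,-2.39) (2.74,-5.50) (5.57,3.24) (2.24,4.75) (-3.46,4.08)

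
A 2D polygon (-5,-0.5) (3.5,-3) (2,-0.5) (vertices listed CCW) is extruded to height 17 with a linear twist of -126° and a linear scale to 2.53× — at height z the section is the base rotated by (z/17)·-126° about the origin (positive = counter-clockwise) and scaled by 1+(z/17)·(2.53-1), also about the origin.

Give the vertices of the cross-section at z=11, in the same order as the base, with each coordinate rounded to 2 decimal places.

t = z/height = 11/17 = 0.647059
s = 1 + (scale-1)·z/height = 1 + (2.53-1)·11/17 = 1.990000
θ = twist·z/height = -126°·11/17 = -81.5294° = -1.422957 rad
cos θ = 0.147302, sin θ = -0.989092 (intermediates below are computed at full precision and shown rounded to 5 d.p.)
v1: (-5,-0.5) → rotate → (-1.23105,4.87181) → ×s → (-2.44980,9.69490) → (-2.45,9.69)
v2: (3.5,-3) → rotate → (-2.45172,-3.90373) → ×s → (-4.87892,-7.76841) → (-4.88,-7.77)
v3: (2,-0.5) → rotate → (-0.19994,-2.05183) → ×s → (-0.39789,-4.08315) → (-0.40,-4.08)

Cross-section at z=11: (-2.45,9.69) (-4.88,-7.77) (-0.40,-4.08)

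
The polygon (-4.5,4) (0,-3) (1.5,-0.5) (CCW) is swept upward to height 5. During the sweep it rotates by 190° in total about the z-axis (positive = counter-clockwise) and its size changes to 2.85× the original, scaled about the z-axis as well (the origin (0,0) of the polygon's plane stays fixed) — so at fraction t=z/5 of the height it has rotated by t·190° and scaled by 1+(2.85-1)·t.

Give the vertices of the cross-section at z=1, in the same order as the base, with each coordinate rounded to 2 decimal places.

Cross-section at z=1: (-8.23,0.52) (2.53,-3.24) (2.04,0.73)

t = z/height = 1/5 = 0.2
s = 1 + (scale-1)·z/height = 1 + (2.85-1)·1/5 = 1.370000
θ = twist·z/height = 190°·1/5 = 38.0000° = 0.663225 rad
cos θ = 0.788011, sin θ = 0.615661 (intermediates below are computed at full precision and shown rounded to 5 d.p.)
v1: (-4.5,4) → rotate → (-6.00869,0.38157) → ×s → (-8.23191,0.52275) → (-8.23,0.52)
v2: (0,-3) → rotate → (1.84698,-2.36403) → ×s → (2.53037,-3.23872) → (2.53,-3.24)
v3: (1.5,-0.5) → rotate → (1.48985,0.52949) → ×s → (2.04109,0.72540) → (2.04,0.73)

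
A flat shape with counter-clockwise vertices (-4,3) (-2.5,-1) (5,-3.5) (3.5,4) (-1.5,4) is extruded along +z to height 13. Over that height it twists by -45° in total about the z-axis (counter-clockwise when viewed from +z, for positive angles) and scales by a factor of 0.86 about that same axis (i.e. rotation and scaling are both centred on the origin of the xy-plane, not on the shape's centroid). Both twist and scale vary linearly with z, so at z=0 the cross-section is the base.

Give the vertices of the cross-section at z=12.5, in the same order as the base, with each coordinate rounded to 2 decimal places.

Cross-section at z=12.5: (-0.74,4.26) (-2.17,0.85) (1.07,-5.17) (4.58,0.44) (1.43,3.41)

t = z/height = 12.5/13 = 0.961538
s = 1 + (scale-1)·z/height = 1 + (0.86-1)·12.5/13 = 0.865385
θ = twist·z/height = -45°·12.5/13 = -43.2692° = -0.755191 rad
cos θ = 0.728141, sin θ = -0.685427 (intermediates below are computed at full precision and shown rounded to 5 d.p.)
v1: (-4,3) → rotate → (-0.85628,4.92613) → ×s → (-0.74101,4.26300) → (-0.74,4.26)
v2: (-2.5,-1) → rotate → (-2.50578,0.98543) → ×s → (-2.16846,0.85277) → (-2.17,0.85)
v3: (5,-3.5) → rotate → (1.24171,-5.97563) → ×s → (1.07456,-5.17122) → (1.07,-5.17)
v4: (3.5,4) → rotate → (5.29020,0.51357) → ×s → (4.57806,0.44443) → (4.58,0.44)
v5: (-1.5,4) → rotate → (1.64950,3.94070) → ×s → (1.42745,3.41023) → (1.43,3.41)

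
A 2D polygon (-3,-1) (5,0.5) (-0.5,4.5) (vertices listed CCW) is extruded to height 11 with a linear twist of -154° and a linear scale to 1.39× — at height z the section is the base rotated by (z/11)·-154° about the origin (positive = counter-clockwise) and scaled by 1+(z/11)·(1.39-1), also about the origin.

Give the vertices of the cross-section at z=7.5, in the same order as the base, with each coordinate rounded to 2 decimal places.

Cross-section at z=7.5: (-0.24,4.00) (-1.03,-6.28) (5.67,-0.86)

t = z/height = 7.5/11 = 0.681818
s = 1 + (scale-1)·z/height = 1 + (1.39-1)·7.5/11 = 1.265909
θ = twist·z/height = -154°·7.5/11 = -105.0000° = -1.832596 rad
cos θ = -0.258819, sin θ = -0.965926 (intermediates below are computed at full precision and shown rounded to 5 d.p.)
v1: (-3,-1) → rotate → (-0.18947,3.15660) → ×s → (-0.23985,3.99596) → (-0.24,4.00)
v2: (5,0.5) → rotate → (-0.81113,-4.95904) → ×s → (-1.02682,-6.27769) → (-1.03,-6.28)
v3: (-0.5,4.5) → rotate → (4.47608,-0.68172) → ×s → (5.66630,-0.86300) → (5.67,-0.86)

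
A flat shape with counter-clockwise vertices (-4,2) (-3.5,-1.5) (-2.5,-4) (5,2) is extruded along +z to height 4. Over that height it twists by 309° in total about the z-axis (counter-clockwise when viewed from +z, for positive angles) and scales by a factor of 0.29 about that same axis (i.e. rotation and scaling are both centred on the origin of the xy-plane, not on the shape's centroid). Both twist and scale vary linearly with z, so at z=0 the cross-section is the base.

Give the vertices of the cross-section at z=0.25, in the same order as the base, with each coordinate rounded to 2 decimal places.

t = z/height = 0.25/4 = 0.0625
s = 1 + (scale-1)·z/height = 1 + (0.29-1)·0.25/4 = 0.955625
θ = twist·z/height = 309°·0.25/4 = 19.3125° = 0.337067 rad
cos θ = 0.943729, sin θ = 0.330720 (intermediates below are computed at full precision and shown rounded to 5 d.p.)
v1: (-4,2) → rotate → (-4.43636,0.56458) → ×s → (-4.23949,0.53952) → (-4.24,0.54)
v2: (-3.5,-1.5) → rotate → (-2.80697,-2.57311) → ×s → (-2.68241,-2.45893) → (-2.68,-2.46)
v3: (-2.5,-4) → rotate → (-1.03644,-4.60172) → ×s → (-0.99045,-4.39751) → (-0.99,-4.40)
v4: (5,2) → rotate → (4.05720,3.54106) → ×s → (3.87717,3.38392) → (3.88,3.38)

Cross-section at z=0.25: (-4.24,0.54) (-2.68,-2.46) (-0.99,-4.40) (3.88,3.38)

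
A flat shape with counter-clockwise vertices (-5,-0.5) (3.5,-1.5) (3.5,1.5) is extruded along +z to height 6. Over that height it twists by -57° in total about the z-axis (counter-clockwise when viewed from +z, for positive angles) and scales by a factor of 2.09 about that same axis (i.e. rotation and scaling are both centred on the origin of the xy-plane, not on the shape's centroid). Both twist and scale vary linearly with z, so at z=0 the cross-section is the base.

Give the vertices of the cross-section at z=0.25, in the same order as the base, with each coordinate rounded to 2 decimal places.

t = z/height = 0.25/6 = 0.0416667
s = 1 + (scale-1)·z/height = 1 + (2.09-1)·0.25/6 = 1.045417
θ = twist·z/height = -57°·0.25/6 = -2.3750° = -0.041452 rad
cos θ = 0.999141, sin θ = -0.041440 (intermediates below are computed at full precision and shown rounded to 5 d.p.)
v1: (-5,-0.5) → rotate → (-5.01642,-0.29237) → ×s → (-5.24425,-0.30565) → (-5.24,-0.31)
v2: (3.5,-1.5) → rotate → (3.43483,-1.64375) → ×s → (3.59083,-1.71840) → (3.59,-1.72)
v3: (3.5,1.5) → rotate → (3.55915,1.35367) → ×s → (3.72080,1.41515) → (3.72,1.42)

Cross-section at z=0.25: (-5.24,-0.31) (3.59,-1.72) (3.72,1.42)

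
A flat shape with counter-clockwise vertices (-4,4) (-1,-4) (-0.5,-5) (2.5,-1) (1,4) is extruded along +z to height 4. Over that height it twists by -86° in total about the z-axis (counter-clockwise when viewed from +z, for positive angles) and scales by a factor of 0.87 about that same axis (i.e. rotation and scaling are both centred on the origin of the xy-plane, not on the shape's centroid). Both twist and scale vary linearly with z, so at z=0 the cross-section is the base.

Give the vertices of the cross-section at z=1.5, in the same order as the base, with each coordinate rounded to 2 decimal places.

Cross-section at z=1.5: (-1.19,5.25) (-2.83,-2.71) (-2.94,-3.77) (1.50,-2.07) (2.83,2.71)

t = z/height = 1.5/4 = 0.375
s = 1 + (scale-1)·z/height = 1 + (0.87-1)·1.5/4 = 0.951250
θ = twist·z/height = -86°·1.5/4 = -32.2500° = -0.562869 rad
cos θ = 0.845728, sin θ = -0.533615 (intermediates below are computed at full precision and shown rounded to 5 d.p.)
v1: (-4,4) → rotate → (-1.24845,5.51737) → ×s → (-1.18759,5.24840) → (-1.19,5.25)
v2: (-1,-4) → rotate → (-2.98019,-2.84930) → ×s → (-2.83490,-2.71039) → (-2.83,-2.71)
v3: (-0.5,-5) → rotate → (-3.09094,-3.96183) → ×s → (-2.94025,-3.76869) → (-2.94,-3.77)
v4: (2.5,-1) → rotate → (1.58071,-2.17976) → ×s → (1.50365,-2.07350) → (1.50,-2.07)
v5: (1,4) → rotate → (2.98019,2.84930) → ×s → (2.83490,2.71039) → (2.83,2.71)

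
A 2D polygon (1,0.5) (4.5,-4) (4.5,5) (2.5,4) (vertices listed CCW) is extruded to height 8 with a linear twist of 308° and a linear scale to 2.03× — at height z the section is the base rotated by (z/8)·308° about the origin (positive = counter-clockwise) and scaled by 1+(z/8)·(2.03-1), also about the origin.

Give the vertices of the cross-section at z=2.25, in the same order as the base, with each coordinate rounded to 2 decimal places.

t = z/height = 2.25/8 = 0.28125
s = 1 + (scale-1)·z/height = 1 + (2.03-1)·2.25/8 = 1.289688
θ = twist·z/height = 308°·2.25/8 = 86.6250° = 1.511891 rad
cos θ = 0.058871, sin θ = 0.998266 (intermediates below are computed at full precision and shown rounded to 5 d.p.)
v1: (1,0.5) → rotate → (-0.44026,1.02770) → ×s → (-0.56780,1.32541) → (-0.57,1.33)
v2: (4.5,-4) → rotate → (4.25798,4.25671) → ×s → (5.49146,5.48983) → (5.49,5.49)
v3: (4.5,5) → rotate → (-4.72641,4.78655) → ×s → (-6.09559,6.17315) → (-6.10,6.17)
v4: (2.5,4) → rotate → (-3.84589,2.73115) → ×s → (-4.95999,3.52233) → (-4.96,3.52)

Cross-section at z=2.25: (-0.57,1.33) (5.49,5.49) (-6.10,6.17) (-4.96,3.52)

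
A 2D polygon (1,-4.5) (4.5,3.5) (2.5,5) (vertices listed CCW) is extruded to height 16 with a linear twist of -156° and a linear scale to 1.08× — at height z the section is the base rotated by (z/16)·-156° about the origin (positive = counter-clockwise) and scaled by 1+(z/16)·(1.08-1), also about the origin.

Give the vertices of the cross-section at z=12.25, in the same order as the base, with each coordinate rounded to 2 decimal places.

Cross-section at z=12.25: (-4.68,1.42) (0.89,-5.98) (3.32,-4.92)

t = z/height = 12.25/16 = 0.765625
s = 1 + (scale-1)·z/height = 1 + (1.08-1)·12.25/16 = 1.061250
θ = twist·z/height = -156°·12.25/16 = -119.4375° = -2.084578 rad
cos θ = -0.491474, sin θ = -0.870892 (intermediates below are computed at full precision and shown rounded to 5 d.p.)
v1: (1,-4.5) → rotate → (-4.41049,1.34074) → ×s → (-4.68063,1.42286) → (-4.68,1.42)
v2: (4.5,3.5) → rotate → (0.83649,-5.63917) → ×s → (0.88773,-5.98457) → (0.89,-5.98)
v3: (2.5,5) → rotate → (3.12578,-4.63460) → ×s → (3.31723,-4.91847) → (3.32,-4.92)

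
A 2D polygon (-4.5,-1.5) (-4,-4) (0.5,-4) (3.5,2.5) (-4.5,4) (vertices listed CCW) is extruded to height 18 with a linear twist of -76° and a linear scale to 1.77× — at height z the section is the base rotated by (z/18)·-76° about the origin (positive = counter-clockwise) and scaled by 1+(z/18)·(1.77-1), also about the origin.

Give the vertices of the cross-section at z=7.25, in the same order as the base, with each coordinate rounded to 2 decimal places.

Cross-section at z=7.25: (-6.07,1.31) (-7.18,-1.84) (-2.10,-4.84) (5.61,0.48) (-2.41,7.51)

t = z/height = 7.25/18 = 0.402778
s = 1 + (scale-1)·z/height = 1 + (1.77-1)·7.25/18 = 1.310139
θ = twist·z/height = -76°·7.25/18 = -30.6111° = -0.534265 rad
cos θ = 0.860643, sin θ = -0.509208 (intermediates below are computed at full precision and shown rounded to 5 d.p.)
v1: (-4.5,-1.5) → rotate → (-4.63671,1.00047) → ×s → (-6.07473,1.31076) → (-6.07,1.31)
v2: (-4,-4) → rotate → (-5.47941,-1.40574) → ×s → (-7.17878,-1.84171) → (-7.18,-1.84)
v3: (0.5,-4) → rotate → (-1.60651,-3.69718) → ×s → (-2.10475,-4.84382) → (-2.10,-4.84)
v4: (3.5,2.5) → rotate → (4.28527,0.36938) → ×s → (5.61430,0.48394) → (5.61,0.48)
v5: (-4.5,4) → rotate → (-1.83606,5.73401) → ×s → (-2.40550,7.51235) → (-2.41,7.51)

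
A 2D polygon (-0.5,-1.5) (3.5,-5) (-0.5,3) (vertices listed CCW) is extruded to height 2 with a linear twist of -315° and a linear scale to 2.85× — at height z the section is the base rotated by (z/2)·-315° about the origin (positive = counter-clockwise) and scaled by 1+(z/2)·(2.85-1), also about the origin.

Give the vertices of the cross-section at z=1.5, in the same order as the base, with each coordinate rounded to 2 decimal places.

Cross-section at z=1.5: (3.64,1.00) (5.28,13.58) (-5.29,-4.97)

t = z/height = 1.5/2 = 0.75
s = 1 + (scale-1)·z/height = 1 + (2.85-1)·1.5/2 = 2.387500
θ = twist·z/height = -315°·1.5/2 = -236.2500° = -4.123340 rad
cos θ = -0.555570, sin θ = 0.831470 (intermediates below are computed at full precision and shown rounded to 5 d.p.)
v1: (-0.5,-1.5) → rotate → (1.52499,0.41762) → ×s → (3.64091,0.99707) → (3.64,1.00)
v2: (3.5,-5) → rotate → (2.21285,5.68799) → ×s → (5.28318,13.58009) → (5.28,13.58)
v3: (-0.5,3) → rotate → (-2.21662,-2.08245) → ×s → (-5.29219,-4.97184) → (-5.29,-4.97)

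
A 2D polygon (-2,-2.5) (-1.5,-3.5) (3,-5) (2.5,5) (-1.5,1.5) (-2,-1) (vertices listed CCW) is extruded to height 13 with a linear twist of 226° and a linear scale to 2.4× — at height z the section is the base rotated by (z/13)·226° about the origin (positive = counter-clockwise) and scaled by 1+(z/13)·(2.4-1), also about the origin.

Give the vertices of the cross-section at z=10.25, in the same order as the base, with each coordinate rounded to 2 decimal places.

Cross-section at z=10.25: (4.37,5.12) (3.39,7.26) (-5.98,10.71) (-5.59,-10.35) (3.05,-3.25) (4.27,1.97)

t = z/height = 10.25/13 = 0.788462
s = 1 + (scale-1)·z/height = 1 + (2.4-1)·10.25/13 = 2.103846
θ = twist·z/height = 226°·10.25/13 = 178.1923° = 3.110042 rad
cos θ = -0.999502, sin θ = 0.031545 (intermediates below are computed at full precision and shown rounded to 5 d.p.)
v1: (-2,-2.5) → rotate → (2.07787,2.43567) → ×s → (4.37151,5.12427) → (4.37,5.12)
v2: (-1.5,-3.5) → rotate → (1.60966,3.45094) → ×s → (3.38648,7.26025) → (3.39,7.26)
v3: (3,-5) → rotate → (-2.84078,5.09215) → ×s → (-5.97657,10.71309) → (-5.98,10.71)
v4: (2.5,5) → rotate → (-2.65648,-4.91865) → ×s → (-5.58883,-10.34808) → (-5.59,-10.35)
v5: (-1.5,1.5) → rotate → (1.45194,-1.54657) → ×s → (3.05465,-3.25375) → (3.05,-3.25)
v6: (-2,-1) → rotate → (2.03055,0.93641) → ×s → (4.27196,1.97007) → (4.27,1.97)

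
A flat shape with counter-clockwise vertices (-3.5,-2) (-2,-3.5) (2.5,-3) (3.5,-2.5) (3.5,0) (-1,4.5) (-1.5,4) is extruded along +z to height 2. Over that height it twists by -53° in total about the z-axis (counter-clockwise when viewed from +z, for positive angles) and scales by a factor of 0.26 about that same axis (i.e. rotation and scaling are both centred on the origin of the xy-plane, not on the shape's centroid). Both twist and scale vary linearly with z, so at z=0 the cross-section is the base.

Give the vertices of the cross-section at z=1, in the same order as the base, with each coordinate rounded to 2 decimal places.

Cross-section at z=1: (-2.54,-0.14) (-2.11,-1.41) (0.57,-2.39) (1.27,-2.39) (1.97,-0.98) (0.70,2.82) (0.28,2.68)

t = z/height = 1/2 = 0.5
s = 1 + (scale-1)·z/height = 1 + (0.26-1)·1/2 = 0.630000
θ = twist·z/height = -53°·1/2 = -26.5000° = -0.462512 rad
cos θ = 0.894934, sin θ = -0.446198 (intermediates below are computed at full precision and shown rounded to 5 d.p.)
v1: (-3.5,-2) → rotate → (-4.02467,-0.22818) → ×s → (-2.53554,-0.14375) → (-2.54,-0.14)
v2: (-2,-3.5) → rotate → (-3.35156,-2.23987) → ×s → (-2.11148,-1.41112) → (-2.11,-1.41)
v3: (2.5,-3) → rotate → (0.89874,-3.80030) → ×s → (0.56621,-2.39419) → (0.57,-2.39)
v4: (3.5,-2.5) → rotate → (2.01678,-3.79903) → ×s → (1.27057,-2.39339) → (1.27,-2.39)
v5: (3.5,0) → rotate → (3.13227,-1.56169) → ×s → (1.97333,-0.98387) → (1.97,-0.98)
v6: (-1,4.5) → rotate → (1.11296,4.47340) → ×s → (0.70116,2.81824) → (0.70,2.82)
v7: (-1.5,4) → rotate → (0.44239,4.24903) → ×s → (0.27871,2.67689) → (0.28,2.68)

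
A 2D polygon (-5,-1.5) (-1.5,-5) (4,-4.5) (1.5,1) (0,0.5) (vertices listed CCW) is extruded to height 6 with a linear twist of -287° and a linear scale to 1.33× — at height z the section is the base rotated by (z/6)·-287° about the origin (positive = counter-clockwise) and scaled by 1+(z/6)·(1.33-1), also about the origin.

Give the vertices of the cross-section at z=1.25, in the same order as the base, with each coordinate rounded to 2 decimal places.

Cross-section at z=1.25: (-4.07,3.81) (-5.42,-1.30) (-2.01,-6.11) (1.73,-0.85) (0.46,0.27)

t = z/height = 1.25/6 = 0.208333
s = 1 + (scale-1)·z/height = 1 + (1.33-1)·1.25/6 = 1.068750
θ = twist·z/height = -287°·1.25/6 = -59.7917° = -1.043561 rad
cos θ = 0.503146, sin θ = -0.864202 (intermediates below are computed at full precision and shown rounded to 5 d.p.)
v1: (-5,-1.5) → rotate → (-3.81203,3.56629) → ×s → (-4.07411,3.81147) → (-4.07,3.81)
v2: (-1.5,-5) → rotate → (-5.07573,-1.21943) → ×s → (-5.42468,-1.30326) → (-5.42,-1.30)
v3: (4,-4.5) → rotate → (-1.87632,-5.72096) → ×s → (-2.00532,-6.11428) → (-2.01,-6.11)
v4: (1.5,1) → rotate → (1.61892,-0.79316) → ×s → (1.73022,-0.84769) → (1.73,-0.85)
v5: (0,0.5) → rotate → (0.43210,0.25157) → ×s → (0.46181,0.26887) → (0.46,0.27)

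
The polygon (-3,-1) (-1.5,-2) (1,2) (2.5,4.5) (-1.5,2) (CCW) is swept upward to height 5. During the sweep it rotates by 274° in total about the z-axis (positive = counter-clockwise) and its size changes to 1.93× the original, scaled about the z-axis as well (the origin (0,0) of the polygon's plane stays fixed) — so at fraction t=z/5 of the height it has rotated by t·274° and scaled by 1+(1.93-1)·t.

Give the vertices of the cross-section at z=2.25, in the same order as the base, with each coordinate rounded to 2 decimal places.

t = z/height = 2.25/5 = 0.45
s = 1 + (scale-1)·z/height = 1 + (1.93-1)·2.25/5 = 1.418500
θ = twist·z/height = 274°·2.25/5 = 123.3000° = 2.151991 rad
cos θ = -0.549023, sin θ = 0.835807 (intermediates below are computed at full precision and shown rounded to 5 d.p.)
v1: (-3,-1) → rotate → (2.48288,-1.95840) → ×s → (3.52196,-2.77799) → (3.52,-2.78)
v2: (-1.5,-2) → rotate → (2.49515,-0.15567) → ×s → (3.53937,-0.22081) → (3.54,-0.22)
v3: (1,2) → rotate → (-2.22064,-0.26224) → ×s → (-3.14997,-0.37198) → (-3.15,-0.37)
v4: (2.5,4.5) → rotate → (-5.13369,-0.38108) → ×s → (-7.28214,-0.54057) → (-7.28,-0.54)
v5: (-1.5,2) → rotate → (-0.84808,-2.35176) → ×s → (-1.20300,-3.33597) → (-1.20,-3.34)

Cross-section at z=2.25: (3.52,-2.78) (3.54,-0.22) (-3.15,-0.37) (-7.28,-0.54) (-1.20,-3.34)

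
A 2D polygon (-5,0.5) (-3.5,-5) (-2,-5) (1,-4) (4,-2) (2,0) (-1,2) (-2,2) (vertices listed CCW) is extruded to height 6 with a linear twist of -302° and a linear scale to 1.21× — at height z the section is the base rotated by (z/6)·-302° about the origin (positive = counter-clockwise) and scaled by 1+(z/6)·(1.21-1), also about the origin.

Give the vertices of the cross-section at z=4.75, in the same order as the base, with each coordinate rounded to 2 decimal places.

t = z/height = 4.75/6 = 0.791667
s = 1 + (scale-1)·z/height = 1 + (1.21-1)·4.75/6 = 1.166250
θ = twist·z/height = -302°·4.75/6 = -239.0833° = -4.172791 rad
cos θ = -0.513791, sin θ = 0.857915 (intermediates below are computed at full precision and shown rounded to 5 d.p.)
v1: (-5,0.5) → rotate → (2.14000,-4.54647) → ×s → (2.49577,-5.30232) → (2.50,-5.30)
v2: (-3.5,-5) → rotate → (6.08785,-0.43375) → ×s → (7.09995,-0.50586) → (7.10,-0.51)
v3: (-2,-5) → rotate → (5.31716,0.85312) → ×s → (6.20114,0.99495) → (6.20,0.99)
v4: (1,-4) → rotate → (2.91787,2.91308) → ×s → (3.40297,3.39738) → (3.40,3.40)
v5: (4,-2) → rotate → (-0.33933,4.45924) → ×s → (-0.39575,5.20059) → (-0.40,5.20)
v6: (2,0) → rotate → (-1.02758,1.71583) → ×s → (-1.19842,2.00109) → (-1.20,2.00)
v7: (-1,2) → rotate → (-1.20204,-1.88550) → ×s → (-1.40188,-2.19896) → (-1.40,-2.20)
v8: (-2,2) → rotate → (-0.68825,-2.74341) → ×s → (-0.80267,-3.19950) → (-0.80,-3.20)

Cross-section at z=4.75: (2.50,-5.30) (7.10,-0.51) (6.20,0.99) (3.40,3.40) (-0.40,5.20) (-1.20,2.00) (-1.40,-2.20) (-0.80,-3.20)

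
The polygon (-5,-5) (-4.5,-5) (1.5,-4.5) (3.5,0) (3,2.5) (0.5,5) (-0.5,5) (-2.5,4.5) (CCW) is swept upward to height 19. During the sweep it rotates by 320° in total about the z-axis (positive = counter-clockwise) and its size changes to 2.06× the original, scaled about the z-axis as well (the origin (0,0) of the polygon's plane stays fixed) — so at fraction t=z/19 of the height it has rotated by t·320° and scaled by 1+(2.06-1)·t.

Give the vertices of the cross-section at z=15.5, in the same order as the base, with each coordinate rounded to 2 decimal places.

t = z/height = 15.5/19 = 0.815789
s = 1 + (scale-1)·z/height = 1 + (2.06-1)·15.5/19 = 1.864737
θ = twist·z/height = 320°·15.5/19 = 261.0526° = 4.556228 rad
cos θ = -0.155527, sin θ = -0.987832 (intermediates below are computed at full precision and shown rounded to 5 d.p.)
v1: (-5,-5) → rotate → (-4.16152,5.71679) → ×s → (-7.76014,10.66032) → (-7.76,10.66)
v2: (-4.5,-5) → rotate → (-4.23929,5.22288) → ×s → (-7.90515,9.73929) → (-7.91,9.74)
v3: (1.5,-4.5) → rotate → (-4.67853,-0.78188) → ×s → (-8.72423,-1.45799) → (-8.72,-1.46)
v4: (3.5,0) → rotate → (-0.54434,-3.45741) → ×s → (-1.01506,-6.44716) → (-1.02,-6.45)
v5: (3,2.5) → rotate → (2.00300,-3.35231) → ×s → (3.73506,-6.25118) → (3.74,-6.25)
v6: (0.5,5) → rotate → (4.86139,-1.27155) → ×s → (9.06522,-2.37111) → (9.07,-2.37)
v7: (-0.5,5) → rotate → (5.01692,-0.28372) → ×s → (9.35524,-0.52906) → (9.36,-0.53)
v8: (-2.5,4.5) → rotate → (4.83406,1.76971) → ×s → (9.01425,3.30004) → (9.01,3.30)

Cross-section at z=15.5: (-7.76,10.66) (-7.91,9.74) (-8.72,-1.46) (-1.02,-6.45) (3.74,-6.25) (9.07,-2.37) (9.36,-0.53) (9.01,3.30)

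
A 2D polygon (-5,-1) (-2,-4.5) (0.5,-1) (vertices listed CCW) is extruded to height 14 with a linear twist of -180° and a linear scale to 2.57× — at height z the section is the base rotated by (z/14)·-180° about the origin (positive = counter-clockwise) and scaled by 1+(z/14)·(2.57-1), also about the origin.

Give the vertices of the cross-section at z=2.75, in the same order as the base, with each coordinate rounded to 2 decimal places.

Cross-section at z=2.75: (-6.09,2.72) (-5.54,-3.29) (-0.22,-1.45)

t = z/height = 2.75/14 = 0.196429
s = 1 + (scale-1)·z/height = 1 + (2.57-1)·2.75/14 = 1.308393
θ = twist·z/height = -180°·2.75/14 = -35.3571° = -0.617099 rad
cos θ = 0.815561, sin θ = -0.578671 (intermediates below are computed at full precision and shown rounded to 5 d.p.)
v1: (-5,-1) → rotate → (-4.65648,2.07780) → ×s → (-6.09250,2.71857) → (-6.09,2.72)
v2: (-2,-4.5) → rotate → (-4.23514,-2.51268) → ×s → (-5.54123,-3.28757) → (-5.54,-3.29)
v3: (0.5,-1) → rotate → (-0.17089,-1.10490) → ×s → (-0.22359,-1.44564) → (-0.22,-1.45)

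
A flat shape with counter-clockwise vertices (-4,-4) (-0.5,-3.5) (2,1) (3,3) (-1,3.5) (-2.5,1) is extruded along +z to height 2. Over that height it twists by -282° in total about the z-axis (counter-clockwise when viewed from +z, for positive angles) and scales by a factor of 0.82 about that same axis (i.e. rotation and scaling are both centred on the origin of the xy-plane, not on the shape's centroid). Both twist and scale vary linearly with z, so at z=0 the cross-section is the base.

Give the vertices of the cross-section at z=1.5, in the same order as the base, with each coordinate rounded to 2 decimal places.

t = z/height = 1.5/2 = 0.75
s = 1 + (scale-1)·z/height = 1 + (0.82-1)·1.5/2 = 0.865000
θ = twist·z/height = -282°·1.5/2 = -211.5000° = -3.691371 rad
cos θ = -0.852640, sin θ = 0.522499 (intermediates below are computed at full precision and shown rounded to 5 d.p.)
v1: (-4,-4) → rotate → (5.50055,1.32057) → ×s → (4.75798,1.14229) → (4.76,1.14)
v2: (-0.5,-3.5) → rotate → (2.25507,2.72299) → ×s → (1.95063,2.35539) → (1.95,2.36)
v3: (2,1) → rotate → (-2.22778,0.19236) → ×s → (-1.92703,0.16639) → (-1.93,0.17)
v4: (3,3) → rotate → (-4.12542,-0.99042) → ×s → (-3.56849,-0.85672) → (-3.57,-0.86)
v5: (-1,3.5) → rotate → (-0.97610,-3.50674) → ×s → (-0.84433,-3.03333) → (-0.84,-3.03)
v6: (-2.5,1) → rotate → (1.60910,-2.15889) → ×s → (1.39187,-1.86744) → (1.39,-1.87)

Cross-section at z=1.5: (4.76,1.14) (1.95,2.36) (-1.93,0.17) (-3.57,-0.86) (-0.84,-3.03) (1.39,-1.87)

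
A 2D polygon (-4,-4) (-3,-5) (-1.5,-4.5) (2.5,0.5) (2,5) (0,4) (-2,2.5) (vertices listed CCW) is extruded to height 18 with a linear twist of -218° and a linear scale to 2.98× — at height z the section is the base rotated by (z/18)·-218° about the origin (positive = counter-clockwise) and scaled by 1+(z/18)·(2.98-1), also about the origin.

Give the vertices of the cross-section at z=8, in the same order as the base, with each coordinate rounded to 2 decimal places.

t = z/height = 8/18 = 0.444444
s = 1 + (scale-1)·z/height = 1 + (2.98-1)·8/18 = 1.880000
θ = twist·z/height = -218°·8/18 = -96.8889° = -1.691030 rad
cos θ = -0.119944, sin θ = -0.992781 (intermediates below are computed at full precision and shown rounded to 5 d.p.)
v1: (-4,-4) → rotate → (-3.49135,4.45090) → ×s → (-6.56373,8.36769) → (-6.56,8.37)
v2: (-3,-5) → rotate → (-4.60407,3.57806) → ×s → (-8.65565,6.72676) → (-8.66,6.73)
v3: (-1.5,-4.5) → rotate → (-4.28760,2.02892) → ×s → (-8.06068,3.81437) → (-8.06,3.81)
v4: (2.5,0.5) → rotate → (0.19653,-2.54192) → ×s → (0.36948,-4.77882) → (0.37,-4.78)
v5: (2,5) → rotate → (4.72401,-2.58528) → ×s → (8.88115,-4.86033) → (8.88,-4.86)
v6: (0,4) → rotate → (3.97112,-0.47978) → ×s → (7.46571,-0.90198) → (7.47,-0.90)
v7: (-2,2.5) → rotate → (2.72184,1.68570) → ×s → (5.11706,3.16912) → (5.12,3.17)

Cross-section at z=8: (-6.56,8.37) (-8.66,6.73) (-8.06,3.81) (0.37,-4.78) (8.88,-4.86) (7.47,-0.90) (5.12,3.17)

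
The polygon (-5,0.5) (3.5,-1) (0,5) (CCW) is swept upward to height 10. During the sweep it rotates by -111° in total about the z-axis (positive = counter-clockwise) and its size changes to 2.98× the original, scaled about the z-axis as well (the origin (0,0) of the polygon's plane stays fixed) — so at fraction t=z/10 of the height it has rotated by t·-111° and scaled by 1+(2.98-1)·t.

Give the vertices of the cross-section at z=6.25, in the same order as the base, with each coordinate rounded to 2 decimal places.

Cross-section at z=6.25: (-2.89,10.86) (0.66,-8.12) (10.47,3.94)

t = z/height = 6.25/10 = 0.625
s = 1 + (scale-1)·z/height = 1 + (2.98-1)·6.25/10 = 2.237500
θ = twist·z/height = -111°·6.25/10 = -69.3750° = -1.210822 rad
cos θ = 0.352250, sin θ = -0.935906 (intermediates below are computed at full precision and shown rounded to 5 d.p.)
v1: (-5,0.5) → rotate → (-1.29330,4.85565) → ×s → (-2.89375,10.86453) → (-2.89,10.86)
v2: (3.5,-1) → rotate → (0.29697,-3.62792) → ×s → (0.66447,-8.11747) → (0.66,-8.12)
v3: (0,5) → rotate → (4.67953,1.76125) → ×s → (10.47045,3.94080) → (10.47,3.94)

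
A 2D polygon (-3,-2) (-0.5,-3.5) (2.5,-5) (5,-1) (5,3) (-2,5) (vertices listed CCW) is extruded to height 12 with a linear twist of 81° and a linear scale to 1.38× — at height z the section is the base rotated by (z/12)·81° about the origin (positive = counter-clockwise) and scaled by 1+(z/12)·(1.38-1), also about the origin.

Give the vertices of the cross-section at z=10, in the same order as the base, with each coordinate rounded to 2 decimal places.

t = z/height = 10/12 = 0.833333
s = 1 + (scale-1)·z/height = 1 + (1.38-1)·10/12 = 1.316667
θ = twist·z/height = 81°·10/12 = 67.5000° = 1.178097 rad
cos θ = 0.382683, sin θ = 0.923880 (intermediates below are computed at full precision and shown rounded to 5 d.p.)
v1: (-3,-2) → rotate → (0.69971,-3.53701) → ×s → (0.92128,-4.65706) → (0.92,-4.66)
v2: (-0.5,-3.5) → rotate → (3.04224,-1.80133) → ×s → (4.00561,-2.37175) → (4.01,-2.37)
v3: (2.5,-5) → rotate → (5.57611,0.39628) → ×s → (7.34187,0.52177) → (7.34,0.52)
v4: (5,-1) → rotate → (2.83730,4.23671) → ×s → (3.73577,5.57834) → (3.74,5.58)
v5: (5,3) → rotate → (-0.85822,5.76745) → ×s → (-1.12999,7.59381) → (-1.13,7.59)
v6: (-2,5) → rotate → (-5.38476,0.06566) → ×s → (-7.08994,0.08645) → (-7.09,0.09)

Cross-section at z=10: (0.92,-4.66) (4.01,-2.37) (7.34,0.52) (3.74,5.58) (-1.13,7.59) (-7.09,0.09)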